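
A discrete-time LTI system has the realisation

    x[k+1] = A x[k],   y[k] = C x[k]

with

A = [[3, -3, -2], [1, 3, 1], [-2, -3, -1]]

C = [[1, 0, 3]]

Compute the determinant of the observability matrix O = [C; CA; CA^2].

CA = [[-3, -12, -5]]
CA^2 = [[-11, -12, -1]]
Observability matrix O = [C; CA; CA^2] = [[1, 0, 3], [-3, -12, -5], [-11, -12, -1]]
Expanding along the first row, det(O) = 1·((-12)·(-1) - (-5)·(-12)) - 0·((-3)·(-1) - (-5)·(-11)) + 3·((-3)·(-12) - (-12)·(-11)) = 1·(-48) - 0·(-52) + 3·(-96) = -336
Since det(O) ≠ 0, rank(O) = 3 and the system is completely observable.

-336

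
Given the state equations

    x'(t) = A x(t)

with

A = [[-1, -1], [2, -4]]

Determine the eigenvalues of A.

-3, -2

det(sI - A) = s^2 - (tr A)s + det A, with tr A = (-1) + (-4) = -5 and det A = (-1)·(-4) - (-1)·2 = 4 - (-2) = 6.
So p(s) = det(sI - A) = s^2 + 5s + 6.
Factor s^2 + 5s + 6: two numbers with sum -5 and product 6 are -2 and -3, so s^2 + 5s + 6 = (s + 2)(s + 3).
Hence p(s) = (s + 2) (s + 3), with roots -3, -2.
All eigenvalues have negative real part, so the system is asymptotically stable.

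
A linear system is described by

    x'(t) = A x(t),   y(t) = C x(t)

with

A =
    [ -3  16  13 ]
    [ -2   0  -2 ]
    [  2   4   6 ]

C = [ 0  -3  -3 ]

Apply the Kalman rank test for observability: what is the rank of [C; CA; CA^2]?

1

CA = [[0, -12, -12]]
CA^2 = [[0, -48, -48]]
Observability matrix O = [C; CA; CA^2] = [[0, -3, -3], [0, -12, -12], [0, -48, -48]]
Every row of O is a scalar multiple of row 1 = [0, -3, -3] (multipliers 1, 4, 16), so the rows span a one-dimensional space.
O ≠ 0, hence rank(O) = 1.
rank(O) = 1 < n = 3, so the pair (A, C) is not completely observable.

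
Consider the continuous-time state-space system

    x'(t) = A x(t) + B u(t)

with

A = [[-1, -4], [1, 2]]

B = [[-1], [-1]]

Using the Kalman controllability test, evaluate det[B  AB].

AB = [[5], [-3]]
Controllability matrix C = [B  AB] = [[-1, 5], [-1, -3]]
det(C) = (-1)·(-3) - 5·(-1) = 3 - (-5) = 8
Since det(C) ≠ 0, rank(C) = 2 and the system is completely controllable.

8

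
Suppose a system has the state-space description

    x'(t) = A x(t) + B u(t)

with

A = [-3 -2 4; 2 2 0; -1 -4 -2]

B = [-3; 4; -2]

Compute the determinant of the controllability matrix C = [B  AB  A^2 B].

1112

AB = [[-7], [2], [-9]]
A^2B = [[-19], [-10], [17]]
Controllability matrix C = [B  AB  A^2B] = [[-3, -7, -19], [4, 2, -10], [-2, -9, 17]]
Expanding along the first row, det(C) = (-3)·(2·17 - (-10)·(-9)) - (-7)·(4·17 - (-10)·(-2)) + (-19)·(4·(-9) - 2·(-2)) = (-3)·(-56) - (-7)·48 + (-19)·(-32) = 1112
Since det(C) ≠ 0, rank(C) = 3 and the system is completely controllable.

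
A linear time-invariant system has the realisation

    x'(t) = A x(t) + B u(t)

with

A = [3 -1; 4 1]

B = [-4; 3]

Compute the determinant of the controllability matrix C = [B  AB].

AB = [[-15], [-13]]
Controllability matrix C = [B  AB] = [[-4, -15], [3, -13]]
det(C) = (-4)·(-13) - (-15)·3 = 52 - (-45) = 97
Since det(C) ≠ 0, rank(C) = 2 and the system is completely controllable.

97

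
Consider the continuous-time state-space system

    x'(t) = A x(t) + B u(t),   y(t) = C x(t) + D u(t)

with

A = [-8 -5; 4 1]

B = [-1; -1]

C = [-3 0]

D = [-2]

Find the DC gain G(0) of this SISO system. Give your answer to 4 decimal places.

G(0) = C(-A)^{-1}B + D = -C A^{-1} B + D.
det A = 12, so A^{-1} = (1/12)·adj(A) = [[1/12, 5/12], [-1/3, -2/3]]
A^{-1} B = [-1/2, 1]^T
C A^{-1} B = 3/2
G(0) = D - C A^{-1} B = -2 - (3/2) = -7/2 ≈ -3.5000

-3.5000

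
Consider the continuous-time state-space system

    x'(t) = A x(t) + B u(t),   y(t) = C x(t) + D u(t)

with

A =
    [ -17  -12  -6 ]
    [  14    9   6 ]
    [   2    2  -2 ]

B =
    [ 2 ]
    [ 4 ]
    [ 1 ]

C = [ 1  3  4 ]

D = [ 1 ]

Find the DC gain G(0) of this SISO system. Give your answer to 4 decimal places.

31.8000

G(0) = C(-A)^{-1}B + D = -C A^{-1} B + D.
det A = -30, so A^{-1} = (1/-30)·adj(A) = [[1, 6/5, 3/5], [-4/3, -23/15, -3/5], [-1/3, -1/3, -1/2]]
A^{-1} B = [37/5, -47/5, -5/2]^T
C A^{-1} B = -154/5
G(0) = D - C A^{-1} B = 1 - (-154/5) = 159/5 ≈ 31.8000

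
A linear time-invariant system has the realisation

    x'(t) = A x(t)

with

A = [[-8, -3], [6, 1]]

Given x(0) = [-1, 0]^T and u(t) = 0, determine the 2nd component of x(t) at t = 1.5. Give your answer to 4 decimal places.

-0.0985

det(sI - A) = s^2 - (tr A)s + det A, with tr A = (-8) + 1 = -7 and det A = (-8)·1 - (-3)·6 = -8 - (-18) = 10.
So p(s) = det(sI - A) = s^2 + 7s + 10.
Factor s^2 + 7s + 10: two numbers with sum -7 and product 10 are -2 and -5, so s^2 + 7s + 10 = (s + 2)(s + 5).
Hence p(s) = (s + 2) (s + 5), with roots -5, -2.
The eigenvalues -5, -2 are distinct and real, so A is diagonalisable and x(t) = e^{At} x(0) = V diag(e^{λ_i t}) V^{-1} x(0), where the columns of V are the eigenvectors.
λ = -5: A - (-5)I = [[-3, -3], [6, 6]]. Row 1 gives (-3)·v1 + (-3)·v2 = 0, so take v_1 = [-1, 1]^T.
λ = -2: A - (-2)I = [[-6, -3], [6, 3]]. Row 1 gives (-6)·v1 + (-3)·v2 = 0, so take v_2 = [-1, 2]^T.
V = [v_1 v_2] = [[-1, -1], [1, 2]] has det V = -1, so V^{-1} = adj(V)/det V = [[-2, -1], [1, 1]].
Modal coordinates z(0) = V^{-1} x(0): (-2)·(-1) + (-1)·0 = 2; 1·(-1) + 1·0 = -1; so z(0) = [2, -1]^T.
x_2(t) = Σ_i (v_i)_2 · z_i(0) · e^{λ_i t} (row 2 of V times the modal terms).
x_2(1.5) = 1·2·e^{-5·1.5} + 2·(-1)·e^{-2·1.5} = 2·0.000553 + (-2)·0.049787 = -0.0985.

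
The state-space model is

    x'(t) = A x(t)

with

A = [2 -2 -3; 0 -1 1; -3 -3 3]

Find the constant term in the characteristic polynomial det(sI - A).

Expand det(sI - A) for the 3×3 matrix.
p(s) = s^3 - 4s^2 - 5s - 15.
(Check: constant term = det(-A) = (-1)^3 det A = -15; coefficient of s^2 = -tr A = -4.)
The constant term is -15.

-15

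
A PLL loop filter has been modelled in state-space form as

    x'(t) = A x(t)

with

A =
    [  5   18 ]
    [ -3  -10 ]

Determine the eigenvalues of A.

det(sI - A) = s^2 - (tr A)s + det A, with tr A = 5 + (-10) = -5 and det A = 5·(-10) - 18·(-3) = -50 - (-54) = 4.
So p(s) = det(sI - A) = s^2 + 5s + 4.
Factor s^2 + 5s + 4: two numbers with sum -5 and product 4 are -1 and -4, so s^2 + 5s + 4 = (s + 1)(s + 4).
Hence p(s) = (s + 1) (s + 4), with roots -4, -1.
All eigenvalues have negative real part, so the system is asymptotically stable.

-4, -1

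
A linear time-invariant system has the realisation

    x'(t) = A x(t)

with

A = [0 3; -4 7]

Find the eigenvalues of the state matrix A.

3, 4

det(sI - A) = s^2 - (tr A)s + det A, with tr A = 0 + 7 = 7 and det A = 0·7 - 3·(-4) = 0 - (-12) = 12.
So p(s) = det(sI - A) = s^2 - 7s + 12.
Factor s^2 - 7s + 12: two numbers with sum 7 and product 12 are 4 and 3, so s^2 - 7s + 12 = (s - 4)(s - 3).
Hence p(s) = (s - 4) (s - 3), with roots 3, 4.
At least one eigenvalue has non-negative real part, so the system is not asymptotically stable.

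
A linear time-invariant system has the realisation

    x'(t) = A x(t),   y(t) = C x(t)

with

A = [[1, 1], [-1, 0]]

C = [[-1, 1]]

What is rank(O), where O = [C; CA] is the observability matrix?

CA = [[-2, -1]]
Observability matrix O = [C; CA] = [[-1, 1], [-2, -1]]
det(O) = (-1)·(-1) - 1·(-2) = 1 - (-2) = 3 ≠ 0, so rank(O) = 2.
rank(O) = 2 = n, so the pair (A, C) is completely observable.

2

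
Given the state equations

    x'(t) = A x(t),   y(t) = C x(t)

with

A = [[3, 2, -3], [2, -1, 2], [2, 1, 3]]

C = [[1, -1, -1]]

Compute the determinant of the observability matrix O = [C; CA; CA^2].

CA = [[-1, 2, -8]]
CA^2 = [[-15, -12, -17]]
Observability matrix O = [C; CA; CA^2] = [[1, -1, -1], [-1, 2, -8], [-15, -12, -17]]
Expanding along the first row, det(O) = 1·(2·(-17) - (-8)·(-12)) - (-1)·((-1)·(-17) - (-8)·(-15)) + (-1)·((-1)·(-12) - 2·(-15)) = 1·(-130) - (-1)·(-103) + (-1)·42 = -275
Since det(O) ≠ 0, rank(O) = 3 and the system is completely observable.

-275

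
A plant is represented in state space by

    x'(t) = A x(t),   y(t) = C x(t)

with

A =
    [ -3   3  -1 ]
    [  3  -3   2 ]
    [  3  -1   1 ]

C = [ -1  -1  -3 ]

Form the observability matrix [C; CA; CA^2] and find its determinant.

-556

CA = [[-9, 3, -4]]
CA^2 = [[24, -32, 11]]
Observability matrix O = [C; CA; CA^2] = [[-1, -1, -3], [-9, 3, -4], [24, -32, 11]]
Expanding along the first row, det(O) = (-1)·(3·11 - (-4)·(-32)) - (-1)·((-9)·11 - (-4)·24) + (-3)·((-9)·(-32) - 3·24) = (-1)·(-95) - (-1)·(-3) + (-3)·216 = -556
Since det(O) ≠ 0, rank(O) = 3 and the system is completely observable.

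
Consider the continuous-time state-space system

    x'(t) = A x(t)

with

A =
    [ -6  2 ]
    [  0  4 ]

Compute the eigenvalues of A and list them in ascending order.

-6, 4

det(sI - A) = s^2 - (tr A)s + det A, with tr A = (-6) + 4 = -2 and det A = (-6)·4 - 2·0 = -24 - 0 = -24.
So p(s) = det(sI - A) = s^2 + 2s - 24.
Factor s^2 + 2s - 24: two numbers with sum -2 and product -24 are 4 and -6, so s^2 + 2s - 24 = (s - 4)(s + 6).
Hence p(s) = (s - 4) (s + 6), with roots -6, 4.
At least one eigenvalue has non-negative real part, so the system is not asymptotically stable.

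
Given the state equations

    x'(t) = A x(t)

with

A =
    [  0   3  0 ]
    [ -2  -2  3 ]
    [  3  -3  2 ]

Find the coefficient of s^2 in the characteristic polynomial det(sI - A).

Expand det(sI - A) for the 3×3 matrix.
p(s) = s^3 + 11s - 39.
(Check: constant term = det(-A) = (-1)^3 det A = -39; coefficient of s^2 = -tr A = 0.)
The coefficient of s^2 is 0.

0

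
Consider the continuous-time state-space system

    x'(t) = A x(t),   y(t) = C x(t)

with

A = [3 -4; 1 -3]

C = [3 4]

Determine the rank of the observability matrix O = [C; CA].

CA = [[13, -24]]
Observability matrix O = [C; CA] = [[3, 4], [13, -24]]
det(O) = 3·(-24) - 4·13 = -72 - 52 = -124 ≠ 0, so rank(O) = 2.
rank(O) = 2 = n, so the pair (A, C) is completely observable.

2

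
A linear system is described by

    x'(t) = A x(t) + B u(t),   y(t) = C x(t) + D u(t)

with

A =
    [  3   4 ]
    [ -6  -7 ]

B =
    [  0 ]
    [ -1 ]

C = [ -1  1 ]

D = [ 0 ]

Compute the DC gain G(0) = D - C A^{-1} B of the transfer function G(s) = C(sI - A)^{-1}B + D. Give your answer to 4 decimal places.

2.3333

G(0) = C(-A)^{-1}B + D = -C A^{-1} B + D.
det A = 3, so A^{-1} = (1/3)·adj(A) = [[-7/3, -4/3], [2, 1]]
A^{-1} B = [4/3, -1]^T
C A^{-1} B = -7/3
G(0) = D - C A^{-1} B = 0 - (-7/3) = 7/3 ≈ 2.3333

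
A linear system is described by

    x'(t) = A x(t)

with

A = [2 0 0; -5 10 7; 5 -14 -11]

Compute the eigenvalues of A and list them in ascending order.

det(sI - A) = s^3 - (tr A)s^2 + (M11 + M22 + M33)s - det A, where Mii is the 2×2 principal minor of A obtained by deleting row i and column i.
tr A = 2 + 10 + (-11) = 1; M11 = 10·(-11) - 7·(-14) = -110 - (-98) = -12; M22 = 2·(-11) - 0·5 = -22 - 0 = -22; M33 = 2·10 - 0·(-5) = 20 - 0 = 20; sum of minors = -14.
det A = 2·(10·(-11) - 7·(-14)) - 0·((-5)·(-11) - 7·5) + 0·((-5)·(-14) - 10·5) = 2·(-12) - 0·20 + 0·20 = -24.
So p(s) = det(sI - A) = s^3 - s^2 - 14s + 24.
Rational-root test: any integer root divides 24. Testing small divisors, s = 2 works: p(2) = 8 + (-4) + (-28) + 24 = 0, so (s - 2) is a factor.
Dividing, p(s) = (s - 2)(s^2 + s - 12).
Factor s^2 + s - 12: two numbers with sum -1 and product -12 are 3 and -4, so s^2 + s - 12 = (s - 3)(s + 4).
Hence p(s) = (s - 3) (s - 2) (s + 4), with roots -4, 2, 3.
At least one eigenvalue has non-negative real part, so the system is not asymptotically stable.

-4, 2, 3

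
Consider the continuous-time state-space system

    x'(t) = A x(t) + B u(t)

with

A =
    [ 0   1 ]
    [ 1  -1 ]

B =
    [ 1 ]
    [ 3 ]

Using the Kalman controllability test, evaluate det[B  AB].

-11

AB = [[3], [-2]]
Controllability matrix C = [B  AB] = [[1, 3], [3, -2]]
det(C) = 1·(-2) - 3·3 = -2 - 9 = -11
Since det(C) ≠ 0, rank(C) = 2 and the system is completely controllable.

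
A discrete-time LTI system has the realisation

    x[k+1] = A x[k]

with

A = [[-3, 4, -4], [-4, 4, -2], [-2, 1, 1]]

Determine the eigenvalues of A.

-1, 1, 2

det(zI - A) = z^3 - (tr A)z^2 + (M11 + M22 + M33)z - det A, where Mii is the 2×2 principal minor of A obtained by deleting row i and column i.
tr A = (-3) + 4 + 1 = 2; M11 = 4·1 - (-2)·1 = 4 - (-2) = 6; M22 = (-3)·1 - (-4)·(-2) = -3 - 8 = -11; M33 = (-3)·4 - 4·(-4) = -12 - (-16) = 4; sum of minors = -1.
det A = (-3)·(4·1 - (-2)·1) - 4·((-4)·1 - (-2)·(-2)) + (-4)·((-4)·1 - 4·(-2)) = (-3)·6 - 4·(-8) + (-4)·4 = -2.
So p(z) = det(zI - A) = z^3 - 2z^2 - z + 2.
Rational-root test: any integer root divides 2. Testing small divisors, z = -1 works: p(-1) = -1 + (-2) + 1 + 2 = 0, so (z + 1) is a factor.
Dividing, p(z) = (z + 1)(z^2 - 3z + 2).
Factor z^2 - 3z + 2: two numbers with sum 3 and product 2 are 2 and 1, so z^2 - 3z + 2 = (z - 2)(z - 1).
Hence p(z) = (z - 2) (z - 1) (z + 1), with roots -1, 1, 2.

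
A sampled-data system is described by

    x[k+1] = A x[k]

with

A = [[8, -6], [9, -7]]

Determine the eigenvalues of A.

-1, 2

det(zI - A) = z^2 - (tr A)z + det A, with tr A = 8 + (-7) = 1 and det A = 8·(-7) - (-6)·9 = -56 - (-54) = -2.
So p(z) = det(zI - A) = z^2 - z - 2.
Factor z^2 - z - 2: two numbers with sum 1 and product -2 are 2 and -1, so z^2 - z - 2 = (z - 2)(z + 1).
Hence p(z) = (z - 2) (z + 1), with roots -1, 2.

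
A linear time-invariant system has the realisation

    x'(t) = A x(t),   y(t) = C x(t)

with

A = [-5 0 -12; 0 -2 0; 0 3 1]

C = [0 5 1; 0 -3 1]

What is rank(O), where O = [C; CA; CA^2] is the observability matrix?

CA = [[0, -7, 1], [0, 9, 1]]
CA^2 = [[0, 17, 1], [0, -15, 1]]
Observability matrix O = [C; CA; CA^2] = [[0, 5, 1], [0, -3, 1], [0, -7, 1], [0, 9, 1], [0, 17, 1], [0, -15, 1]]
Column 1 of O is identically zero, so rank(O) ≤ 2.
The 2×2 minor from rows 1, 2, columns 2, 3 is 5·1 - 1·(-3) = 5 - (-3) = 8 ≠ 0, so rank(O) = 2.
rank(O) = 2 < n = 3, so the pair (A, C) is not completely observable.

2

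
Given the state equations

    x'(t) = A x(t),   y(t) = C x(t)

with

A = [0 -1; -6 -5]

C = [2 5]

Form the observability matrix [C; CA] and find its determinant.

CA = [[-30, -27]]
Observability matrix O = [C; CA] = [[2, 5], [-30, -27]]
det(O) = 2·(-27) - 5·(-30) = -54 - (-150) = 96
Since det(O) ≠ 0, rank(O) = 2 and the system is completely observable.

96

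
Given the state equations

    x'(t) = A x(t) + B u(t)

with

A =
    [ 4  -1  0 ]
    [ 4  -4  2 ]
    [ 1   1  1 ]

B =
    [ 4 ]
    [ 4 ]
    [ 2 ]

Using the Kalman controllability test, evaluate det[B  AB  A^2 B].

AB = [[12], [4], [10]]
A^2B = [[44], [52], [26]]
Controllability matrix C = [B  AB  A^2B] = [[4, 12, 44], [4, 4, 52], [2, 10, 26]]
Expanding along the first row, det(C) = 4·(4·26 - 52·10) - 12·(4·26 - 52·2) + 44·(4·10 - 4·2) = 4·(-416) - 12·0 + 44·32 = -256
Since det(C) ≠ 0, rank(C) = 3 and the system is completely controllable.

-256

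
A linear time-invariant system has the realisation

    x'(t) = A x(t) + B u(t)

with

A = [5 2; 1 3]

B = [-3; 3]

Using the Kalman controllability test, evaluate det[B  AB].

9

AB = [[-9], [6]]
Controllability matrix C = [B  AB] = [[-3, -9], [3, 6]]
det(C) = (-3)·6 - (-9)·3 = -18 - (-27) = 9
Since det(C) ≠ 0, rank(C) = 2 and the system is completely controllable.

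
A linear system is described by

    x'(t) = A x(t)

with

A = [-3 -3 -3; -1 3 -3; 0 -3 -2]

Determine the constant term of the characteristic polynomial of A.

Expand det(sI - A) for the 3×3 matrix.
p(s) = s^3 + 2s^2 - 21s - 42.
(Check: constant term = det(-A) = (-1)^3 det A = -42; coefficient of s^2 = -tr A = 2.)
The constant term is -42.

-42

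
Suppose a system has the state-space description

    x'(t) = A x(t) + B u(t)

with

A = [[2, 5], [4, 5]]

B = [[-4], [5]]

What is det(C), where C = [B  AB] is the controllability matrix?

AB = [[17], [9]]
Controllability matrix C = [B  AB] = [[-4, 17], [5, 9]]
det(C) = (-4)·9 - 17·5 = -36 - 85 = -121
Since det(C) ≠ 0, rank(C) = 2 and the system is completely controllable.

-121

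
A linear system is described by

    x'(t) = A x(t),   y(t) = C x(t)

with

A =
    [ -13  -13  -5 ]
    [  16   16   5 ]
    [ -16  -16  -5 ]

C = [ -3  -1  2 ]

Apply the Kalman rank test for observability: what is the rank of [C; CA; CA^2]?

2

CA = [[-9, -9, 0]]
CA^2 = [[-27, -27, 0]]
Observability matrix O = [C; CA; CA^2] = [[-3, -1, 2], [-9, -9, 0], [-27, -27, 0]]
The columns c1, c2, c3 of O are linearly dependent: c1 - c2 + c3 = 0 (check each entry), so rank(O) ≤ 2.
The 2×2 minor from rows 1, 2, columns 1, 2 is (-3)·(-9) - (-1)·(-9) = 27 - 9 = 18 ≠ 0, so rank(O) = 2.
rank(O) = 2 < n = 3, so the pair (A, C) is not completely observable.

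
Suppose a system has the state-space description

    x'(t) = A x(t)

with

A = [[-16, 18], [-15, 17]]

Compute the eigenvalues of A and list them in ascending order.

det(sI - A) = s^2 - (tr A)s + det A, with tr A = (-16) + 17 = 1 and det A = (-16)·17 - 18·(-15) = -272 - (-270) = -2.
So p(s) = det(sI - A) = s^2 - s - 2.
Factor s^2 - s - 2: two numbers with sum 1 and product -2 are 2 and -1, so s^2 - s - 2 = (s - 2)(s + 1).
Hence p(s) = (s - 2) (s + 1), with roots -1, 2.
At least one eigenvalue has non-negative real part, so the system is not asymptotically stable.

-1, 2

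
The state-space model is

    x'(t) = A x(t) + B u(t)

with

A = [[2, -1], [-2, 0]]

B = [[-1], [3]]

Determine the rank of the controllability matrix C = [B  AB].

AB = [[-5], [2]]
Controllability matrix C = [B  AB] = [[-1, -5], [3, 2]]
det(C) = (-1)·2 - (-5)·3 = -2 - (-15) = 13 ≠ 0, so rank(C) = 2.
rank(C) = 2 = n, so the pair (A, B) is completely controllable.

2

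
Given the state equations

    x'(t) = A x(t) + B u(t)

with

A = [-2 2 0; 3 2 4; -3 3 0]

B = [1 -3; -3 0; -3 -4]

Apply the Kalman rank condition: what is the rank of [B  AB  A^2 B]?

AB = [[-8, 6], [-15, -25], [-12, 9]]
A^2B = [[-14, -62], [-102, 4], [-21, -93]]
Controllability matrix C = [B  AB  A^2B] = [[1, -3, -8, 6, -14, -62], [-3, 0, -15, -25, -102, 4], [-3, -4, -12, 9, -21, -93]]
Take the 3×3 submatrix of C formed by columns 1, 2, 3: [[1, -3, -8], [-3, 0, -15], [-3, -4, -12]]. Its determinant is 1·(0·(-12) - (-15)·(-4)) - (-3)·((-3)·(-12) - (-15)·(-3)) + (-8)·((-3)·(-4) - 0·(-3)) = 1·(-60) - (-3)·(-9) + (-8)·12 = -183 ≠ 0.
So rank(C) ≥ 3; since C has 3 rows, rank(C) = 3.
rank(C) = 3 = n, so the pair (A, B) is completely controllable.

3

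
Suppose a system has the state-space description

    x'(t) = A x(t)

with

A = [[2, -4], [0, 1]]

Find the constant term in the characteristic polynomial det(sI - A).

For a 2×2 matrix, det(sI - A) = s^2 - (tr A)s + det A.
tr A = 3, det A = 2.
So p(s) = s^2 - 3s + 2.
The constant term is 2.

2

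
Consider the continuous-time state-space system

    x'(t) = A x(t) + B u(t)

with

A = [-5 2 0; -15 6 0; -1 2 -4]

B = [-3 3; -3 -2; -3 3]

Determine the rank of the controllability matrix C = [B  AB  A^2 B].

2

AB = [[9, -19], [27, -57], [9, -19]]
A^2B = [[9, -19], [27, -57], [9, -19]]
Controllability matrix C = [B  AB  A^2B] = [[-3, 3, 9, -19, 9, -19], [-3, -2, 27, -57, 27, -57], [-3, 3, 9, -19, 9, -19]]
The rows r1, r2, r3 of C are linearly dependent: -r1 + r3 = 0 (check each entry), so rank(C) ≤ 2.
The 2×2 minor from rows 1, 2, columns 1, 2 is (-3)·(-2) - 3·(-3) = 6 - (-9) = 15 ≠ 0, so rank(C) = 2.
rank(C) = 2 < n = 3, so the pair (A, B) is not completely controllable.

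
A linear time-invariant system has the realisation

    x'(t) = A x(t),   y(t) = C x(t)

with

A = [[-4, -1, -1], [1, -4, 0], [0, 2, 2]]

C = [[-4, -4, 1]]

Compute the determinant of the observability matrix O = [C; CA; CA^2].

-1972

CA = [[12, 22, 6]]
CA^2 = [[-26, -88, 0]]
Observability matrix O = [C; CA; CA^2] = [[-4, -4, 1], [12, 22, 6], [-26, -88, 0]]
Expanding along the first row, det(O) = (-4)·(22·0 - 6·(-88)) - (-4)·(12·0 - 6·(-26)) + 1·(12·(-88) - 22·(-26)) = (-4)·528 - (-4)·156 + 1·(-484) = -1972
Since det(O) ≠ 0, rank(O) = 3 and the system is completely observable.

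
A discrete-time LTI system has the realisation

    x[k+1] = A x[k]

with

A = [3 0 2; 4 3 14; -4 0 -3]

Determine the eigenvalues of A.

-1, 1, 3

det(zI - A) = z^3 - (tr A)z^2 + (M11 + M22 + M33)z - det A, where Mii is the 2×2 principal minor of A obtained by deleting row i and column i.
tr A = 3 + 3 + (-3) = 3; M11 = 3·(-3) - 14·0 = -9 - 0 = -9; M22 = 3·(-3) - 2·(-4) = -9 - (-8) = -1; M33 = 3·3 - 0·4 = 9 - 0 = 9; sum of minors = -1.
det A = 3·(3·(-3) - 14·0) - 0·(4·(-3) - 14·(-4)) + 2·(4·0 - 3·(-4)) = 3·(-9) - 0·44 + 2·12 = -3.
So p(z) = det(zI - A) = z^3 - 3z^2 - z + 3.
Rational-root test: any integer root divides 3. Testing small divisors, z = -1 works: p(-1) = -1 + (-3) + 1 + 3 = 0, so (z + 1) is a factor.
Dividing, p(z) = (z + 1)(z^2 - 4z + 3).
Factor z^2 - 4z + 3: two numbers with sum 4 and product 3 are 3 and 1, so z^2 - 4z + 3 = (z - 3)(z - 1).
Hence p(z) = (z - 3) (z - 1) (z + 1), with roots -1, 1, 3.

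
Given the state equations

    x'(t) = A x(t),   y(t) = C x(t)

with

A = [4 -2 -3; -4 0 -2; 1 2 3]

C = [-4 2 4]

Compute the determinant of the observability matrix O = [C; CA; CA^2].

864

CA = [[-20, 16, 20]]
CA^2 = [[-124, 80, 88]]
Observability matrix O = [C; CA; CA^2] = [[-4, 2, 4], [-20, 16, 20], [-124, 80, 88]]
Expanding along the first row, det(O) = (-4)·(16·88 - 20·80) - 2·((-20)·88 - 20·(-124)) + 4·((-20)·80 - 16·(-124)) = (-4)·(-192) - 2·720 + 4·384 = 864
Since det(O) ≠ 0, rank(O) = 3 and the system is completely observable.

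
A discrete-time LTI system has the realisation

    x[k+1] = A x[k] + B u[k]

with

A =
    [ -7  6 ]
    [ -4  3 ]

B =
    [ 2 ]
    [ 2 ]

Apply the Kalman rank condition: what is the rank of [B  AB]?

AB = [[-2], [-2]]
Controllability matrix C = [B  AB] = [[2, -2], [2, -2]]
Every column of C is a scalar multiple of column 1 = [2, 2] (multipliers 1, -1), so the columns span a one-dimensional space.
C ≠ 0, hence rank(C) = 1.
rank(C) = 1 < n = 2, so the pair (A, B) is not completely controllable.

1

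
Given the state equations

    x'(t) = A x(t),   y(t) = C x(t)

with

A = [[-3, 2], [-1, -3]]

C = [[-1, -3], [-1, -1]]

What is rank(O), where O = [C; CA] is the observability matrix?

CA = [[6, 7], [4, 1]]
Observability matrix O = [C; CA] = [[-1, -3], [-1, -1], [6, 7], [4, 1]]
Take the 2×2 submatrix of O formed by rows 1, 2: [[-1, -3], [-1, -1]]. Its determinant is (-1)·(-1) - (-3)·(-1) = 1 - 3 = -2 ≠ 0.
So rank(O) ≥ 2; since O has 2 columns, rank(O) = 2.
rank(O) = 2 = n, so the pair (A, C) is completely observable.

2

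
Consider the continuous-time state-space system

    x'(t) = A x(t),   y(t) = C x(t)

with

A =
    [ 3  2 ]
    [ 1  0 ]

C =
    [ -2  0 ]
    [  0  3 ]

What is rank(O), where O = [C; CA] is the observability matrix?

CA = [[-6, -4], [3, 0]]
Observability matrix O = [C; CA] = [[-2, 0], [0, 3], [-6, -4], [3, 0]]
Take the 2×2 submatrix of O formed by rows 1, 2: [[-2, 0], [0, 3]]. Its determinant is (-2)·3 - 0·0 = -6 - 0 = -6 ≠ 0.
So rank(O) ≥ 2; since O has 2 columns, rank(O) = 2.
rank(O) = 2 = n, so the pair (A, C) is completely observable.

2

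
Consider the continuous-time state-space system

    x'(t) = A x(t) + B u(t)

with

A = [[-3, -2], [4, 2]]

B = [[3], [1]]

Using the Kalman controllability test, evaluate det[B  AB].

53

AB = [[-11], [14]]
Controllability matrix C = [B  AB] = [[3, -11], [1, 14]]
det(C) = 3·14 - (-11)·1 = 42 - (-11) = 53
Since det(C) ≠ 0, rank(C) = 2 and the system is completely controllable.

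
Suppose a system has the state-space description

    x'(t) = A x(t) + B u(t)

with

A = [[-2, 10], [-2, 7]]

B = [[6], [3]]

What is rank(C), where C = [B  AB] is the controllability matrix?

1

AB = [[18], [9]]
Controllability matrix C = [B  AB] = [[6, 18], [3, 9]]
Every column of C is a scalar multiple of column 1 = [6, 3] (multipliers 1, 3), so the columns span a one-dimensional space.
C ≠ 0, hence rank(C) = 1.
rank(C) = 1 < n = 2, so the pair (A, B) is not completely controllable.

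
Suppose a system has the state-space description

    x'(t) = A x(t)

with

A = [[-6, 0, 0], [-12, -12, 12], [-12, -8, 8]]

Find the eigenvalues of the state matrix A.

det(sI - A) = s^3 - (tr A)s^2 + (M11 + M22 + M33)s - det A, where Mii is the 2×2 principal minor of A obtained by deleting row i and column i.
tr A = (-6) + (-12) + 8 = -10; M11 = (-12)·8 - 12·(-8) = -96 - (-96) = 0; M22 = (-6)·8 - 0·(-12) = -48 - 0 = -48; M33 = (-6)·(-12) - 0·(-12) = 72 - 0 = 72; sum of minors = 24.
det A = (-6)·((-12)·8 - 12·(-8)) - 0·((-12)·8 - 12·(-12)) + 0·((-12)·(-8) - (-12)·(-12)) = (-6)·0 - 0·48 + 0·(-48) = 0.
So p(s) = det(sI - A) = s^3 + 10s^2 + 24s.
The constant term is 0, so p(s) = s(s^2 + 10s + 24).
Factor s^2 + 10s + 24: two numbers with sum -10 and product 24 are -4 and -6, so s^2 + 10s + 24 = (s + 4)(s + 6).
Hence p(s) = s (s + 4) (s + 6), with roots -6, -4, 0.
At least one eigenvalue has non-negative real part, so the system is not asymptotically stable.

-6, -4, 0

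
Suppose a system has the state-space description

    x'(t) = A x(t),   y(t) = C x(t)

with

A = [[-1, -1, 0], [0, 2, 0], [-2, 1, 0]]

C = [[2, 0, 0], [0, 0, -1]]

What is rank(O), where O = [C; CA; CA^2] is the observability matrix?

3

CA = [[-2, -2, 0], [2, -1, 0]]
CA^2 = [[2, -2, 0], [-2, -4, 0]]
Observability matrix O = [C; CA; CA^2] = [[2, 0, 0], [0, 0, -1], [-2, -2, 0], [2, -1, 0], [2, -2, 0], [-2, -4, 0]]
Take the 3×3 submatrix of O formed by rows 1, 2, 3: [[2, 0, 0], [0, 0, -1], [-2, -2, 0]]. Its determinant is 2·(0·0 - (-1)·(-2)) - 0·(0·0 - (-1)·(-2)) + 0·(0·(-2) - 0·(-2)) = 2·(-2) - 0·(-2) + 0·0 = -4 ≠ 0.
So rank(O) ≥ 3; since O has 3 columns, rank(O) = 3.
rank(O) = 3 = n, so the pair (A, C) is completely observable.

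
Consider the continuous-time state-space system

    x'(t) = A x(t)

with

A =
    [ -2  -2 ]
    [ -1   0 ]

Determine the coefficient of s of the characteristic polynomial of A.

For a 2×2 matrix, det(sI - A) = s^2 - (tr A)s + det A.
tr A = -2, det A = -2.
So p(s) = s^2 + 2s - 2.
The coefficient of s is 2.

2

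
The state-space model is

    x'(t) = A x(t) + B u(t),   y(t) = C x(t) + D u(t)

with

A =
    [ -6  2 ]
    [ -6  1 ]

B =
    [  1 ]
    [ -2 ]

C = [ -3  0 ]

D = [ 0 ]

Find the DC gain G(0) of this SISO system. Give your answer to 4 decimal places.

2.5000

G(0) = C(-A)^{-1}B + D = -C A^{-1} B + D.
det A = 6, so A^{-1} = (1/6)·adj(A) = [[1/6, -1/3], [1, -1]]
A^{-1} B = [5/6, 3]^T
C A^{-1} B = -5/2
G(0) = D - C A^{-1} B = 0 - (-5/2) = 5/2 ≈ 2.5000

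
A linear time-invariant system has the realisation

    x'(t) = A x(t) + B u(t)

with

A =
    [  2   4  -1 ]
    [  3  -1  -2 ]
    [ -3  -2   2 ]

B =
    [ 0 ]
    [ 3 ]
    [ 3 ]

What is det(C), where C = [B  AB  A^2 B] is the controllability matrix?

729

AB = [[9], [-9], [0]]
A^2B = [[-18], [36], [-9]]
Controllability matrix C = [B  AB  A^2B] = [[0, 9, -18], [3, -9, 36], [3, 0, -9]]
Expanding along the first row, det(C) = 0·((-9)·(-9) - 36·0) - 9·(3·(-9) - 36·3) + (-18)·(3·0 - (-9)·3) = 0·81 - 9·(-135) + (-18)·27 = 729
Since det(C) ≠ 0, rank(C) = 3 and the system is completely controllable.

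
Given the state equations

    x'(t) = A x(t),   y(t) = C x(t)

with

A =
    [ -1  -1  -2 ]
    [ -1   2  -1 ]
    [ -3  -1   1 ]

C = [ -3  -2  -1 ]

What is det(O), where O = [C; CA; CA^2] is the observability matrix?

67

CA = [[8, 0, 7]]
CA^2 = [[-29, -15, -9]]
Observability matrix O = [C; CA; CA^2] = [[-3, -2, -1], [8, 0, 7], [-29, -15, -9]]
Expanding along the first row, det(O) = (-3)·(0·(-9) - 7·(-15)) - (-2)·(8·(-9) - 7·(-29)) + (-1)·(8·(-15) - 0·(-29)) = (-3)·105 - (-2)·131 + (-1)·(-120) = 67
Since det(O) ≠ 0, rank(O) = 3 and the system is completely observable.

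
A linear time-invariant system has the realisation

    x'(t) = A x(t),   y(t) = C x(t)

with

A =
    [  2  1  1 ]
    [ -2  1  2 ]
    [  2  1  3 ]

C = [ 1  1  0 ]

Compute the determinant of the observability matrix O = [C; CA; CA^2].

17

CA = [[0, 2, 3]]
CA^2 = [[2, 5, 13]]
Observability matrix O = [C; CA; CA^2] = [[1, 1, 0], [0, 2, 3], [2, 5, 13]]
Expanding along the first row, det(O) = 1·(2·13 - 3·5) - 1·(0·13 - 3·2) + 0·(0·5 - 2·2) = 1·11 - 1·(-6) + 0·(-4) = 17
Since det(O) ≠ 0, rank(O) = 3 and the system is completely observable.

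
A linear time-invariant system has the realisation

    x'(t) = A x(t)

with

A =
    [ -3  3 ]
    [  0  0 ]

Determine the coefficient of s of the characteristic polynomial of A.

For a 2×2 matrix, det(sI - A) = s^2 - (tr A)s + det A.
tr A = -3, det A = 0.
So p(s) = s^2 + 3s.
The coefficient of s is 3.

3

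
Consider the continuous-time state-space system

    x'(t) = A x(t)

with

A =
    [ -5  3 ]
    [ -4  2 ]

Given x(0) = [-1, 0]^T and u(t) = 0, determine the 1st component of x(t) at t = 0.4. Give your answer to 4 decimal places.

det(sI - A) = s^2 - (tr A)s + det A, with tr A = (-5) + 2 = -3 and det A = (-5)·2 - 3·(-4) = -10 - (-12) = 2.
So p(s) = det(sI - A) = s^2 + 3s + 2.
Factor s^2 + 3s + 2: two numbers with sum -3 and product 2 are -1 and -2, so s^2 + 3s + 2 = (s + 1)(s + 2).
Hence p(s) = (s + 1) (s + 2), with roots -2, -1.
The eigenvalues -2, -1 are distinct and real, so A is diagonalisable and x(t) = e^{At} x(0) = V diag(e^{λ_i t}) V^{-1} x(0), where the columns of V are the eigenvectors.
λ = -2: A - (-2)I = [[-3, 3], [-4, 4]]. Row 1 gives (-3)·v1 + 3·v2 = 0, so take v_1 = [1, 1]^T.
λ = -1: A - (-1)I = [[-4, 3], [-4, 3]]. Row 1 gives (-4)·v1 + 3·v2 = 0, so take v_2 = [3, 4]^T.
V = [v_1 v_2] = [[1, 3], [1, 4]] has det V = 1, so V^{-1} = adj(V)/det V = [[4, -3], [-1, 1]].
Modal coordinates z(0) = V^{-1} x(0): 4·(-1) + (-3)·0 = -4; (-1)·(-1) + 1·0 = 1; so z(0) = [-4, 1]^T.
x_1(t) = Σ_i (v_i)_1 · z_i(0) · e^{λ_i t} (row 1 of V times the modal terms).
x_1(0.4) = 1·(-4)·e^{-2·0.4} + 3·1·e^{-1·0.4} = (-4)·0.449329 + 3·0.670320 = 0.2136.

0.2136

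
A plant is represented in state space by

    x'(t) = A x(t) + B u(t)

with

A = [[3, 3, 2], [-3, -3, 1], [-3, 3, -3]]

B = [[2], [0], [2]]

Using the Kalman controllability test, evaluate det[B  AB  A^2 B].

AB = [[10], [-4], [-12]]
A^2B = [[-6], [-30], [-6]]
Controllability matrix C = [B  AB  A^2B] = [[2, 10, -6], [0, -4, -30], [2, -12, -6]]
Expanding along the first row, det(C) = 2·((-4)·(-6) - (-30)·(-12)) - 10·(0·(-6) - (-30)·2) + (-6)·(0·(-12) - (-4)·2) = 2·(-336) - 10·60 + (-6)·8 = -1320
Since det(C) ≠ 0, rank(C) = 3 and the system is completely controllable.

-1320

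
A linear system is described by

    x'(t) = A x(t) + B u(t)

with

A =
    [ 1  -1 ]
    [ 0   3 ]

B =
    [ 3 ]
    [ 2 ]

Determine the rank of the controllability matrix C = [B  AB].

AB = [[1], [6]]
Controllability matrix C = [B  AB] = [[3, 1], [2, 6]]
det(C) = 3·6 - 1·2 = 18 - 2 = 16 ≠ 0, so rank(C) = 2.
rank(C) = 2 = n, so the pair (A, B) is completely controllable.

2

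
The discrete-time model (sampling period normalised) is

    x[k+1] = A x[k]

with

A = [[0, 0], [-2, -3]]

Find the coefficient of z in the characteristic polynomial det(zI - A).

3

For a 2×2 matrix, det(zI - A) = z^2 - (tr A)z + det A.
tr A = -3, det A = 0.
So p(z) = z^2 + 3z.
The coefficient of z is 3.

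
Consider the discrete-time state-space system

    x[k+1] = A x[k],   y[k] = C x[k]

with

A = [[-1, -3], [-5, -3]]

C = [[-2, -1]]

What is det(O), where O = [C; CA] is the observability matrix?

CA = [[7, 9]]
Observability matrix O = [C; CA] = [[-2, -1], [7, 9]]
det(O) = (-2)·9 - (-1)·7 = -18 - (-7) = -11
Since det(O) ≠ 0, rank(O) = 2 and the system is completely observable.

-11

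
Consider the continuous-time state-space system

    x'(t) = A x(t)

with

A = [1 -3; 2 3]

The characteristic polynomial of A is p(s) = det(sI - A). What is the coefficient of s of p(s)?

For a 2×2 matrix, det(sI - A) = s^2 - (tr A)s + det A.
tr A = 4, det A = 9.
So p(s) = s^2 - 4s + 9.
The coefficient of s is -4.

-4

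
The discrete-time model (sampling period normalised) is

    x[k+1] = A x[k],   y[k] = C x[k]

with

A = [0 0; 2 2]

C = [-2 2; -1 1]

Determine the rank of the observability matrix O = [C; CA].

CA = [[4, 4], [2, 2]]
Observability matrix O = [C; CA] = [[-2, 2], [-1, 1], [4, 4], [2, 2]]
Take the 2×2 submatrix of O formed by rows 1, 3: [[-2, 2], [4, 4]]. Its determinant is (-2)·4 - 2·4 = -8 - 8 = -16 ≠ 0.
So rank(O) ≥ 2; since O has 2 columns, rank(O) = 2.
rank(O) = 2 = n, so the pair (A, C) is completely observable.

2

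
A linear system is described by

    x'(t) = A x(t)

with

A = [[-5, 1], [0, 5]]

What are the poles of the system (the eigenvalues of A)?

det(sI - A) = s^2 - (tr A)s + det A, with tr A = (-5) + 5 = 0 and det A = (-5)·5 - 1·0 = -25 - 0 = -25.
So p(s) = det(sI - A) = s^2 - 25.
Factor s^2 - 25: two numbers with sum 0 and product -25 are 5 and -5, so s^2 - 25 = (s - 5)(s + 5).
Hence p(s) = (s - 5) (s + 5), with roots -5, 5.
At least one eigenvalue has non-negative real part, so the system is not asymptotically stable.

-5, 5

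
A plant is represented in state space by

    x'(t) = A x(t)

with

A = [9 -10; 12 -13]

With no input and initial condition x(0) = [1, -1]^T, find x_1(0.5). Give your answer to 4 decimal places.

det(sI - A) = s^2 - (tr A)s + det A, with tr A = 9 + (-13) = -4 and det A = 9·(-13) - (-10)·12 = -117 - (-120) = 3.
So p(s) = det(sI - A) = s^2 + 4s + 3.
Factor s^2 + 4s + 3: two numbers with sum -4 and product 3 are -1 and -3, so s^2 + 4s + 3 = (s + 1)(s + 3).
Hence p(s) = (s + 1) (s + 3), with roots -3, -1.
The eigenvalues -3, -1 are distinct and real, so A is diagonalisable and x(t) = e^{At} x(0) = V diag(e^{λ_i t}) V^{-1} x(0), where the columns of V are the eigenvectors.
λ = -3: A - (-3)I = [[12, -10], [12, -10]]. Row 1 gives 12·v1 + (-10)·v2 = 0, so take v_1 = [5, 6]^T.
λ = -1: A - (-1)I = [[10, -10], [12, -12]]. Row 1 gives 10·v1 + (-10)·v2 = 0, so take v_2 = [1, 1]^T.
V = [v_1 v_2] = [[5, 1], [6, 1]] has det V = -1, so V^{-1} = adj(V)/det V = [[-1, 1], [6, -5]].
Modal coordinates z(0) = V^{-1} x(0): (-1)·1 + 1·(-1) = -2; 6·1 + (-5)·(-1) = 11; so z(0) = [-2, 11]^T.
x_1(t) = Σ_i (v_i)_1 · z_i(0) · e^{λ_i t} (row 1 of V times the modal terms).
x_1(0.5) = 5·(-2)·e^{-3·0.5} + 1·11·e^{-1·0.5} = (-10)·0.223130 + 11·0.606531 = 4.4405.

4.4405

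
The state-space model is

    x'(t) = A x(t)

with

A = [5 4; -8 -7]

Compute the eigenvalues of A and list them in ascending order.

-3, 1

det(sI - A) = s^2 - (tr A)s + det A, with tr A = 5 + (-7) = -2 and det A = 5·(-7) - 4·(-8) = -35 - (-32) = -3.
So p(s) = det(sI - A) = s^2 + 2s - 3.
Factor s^2 + 2s - 3: two numbers with sum -2 and product -3 are 1 and -3, so s^2 + 2s - 3 = (s - 1)(s + 3).
Hence p(s) = (s - 1) (s + 3), with roots -3, 1.
At least one eigenvalue has non-negative real part, so the system is not asymptotically stable.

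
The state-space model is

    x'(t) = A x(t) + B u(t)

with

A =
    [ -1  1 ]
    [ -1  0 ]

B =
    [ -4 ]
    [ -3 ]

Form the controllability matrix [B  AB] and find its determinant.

-13

AB = [[1], [4]]
Controllability matrix C = [B  AB] = [[-4, 1], [-3, 4]]
det(C) = (-4)·4 - 1·(-3) = -16 - (-3) = -13
Since det(C) ≠ 0, rank(C) = 2 and the system is completely controllable.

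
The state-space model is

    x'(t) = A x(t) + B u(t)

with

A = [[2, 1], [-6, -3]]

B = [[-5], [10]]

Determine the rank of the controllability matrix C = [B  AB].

1

AB = [[0], [0]]
Controllability matrix C = [B  AB] = [[-5, 0], [10, 0]]
Every column of C is a scalar multiple of column 1 = [-5, 10] (multipliers 1, 0), so the columns span a one-dimensional space.
C ≠ 0, hence rank(C) = 1.
rank(C) = 1 < n = 2, so the pair (A, B) is not completely controllable.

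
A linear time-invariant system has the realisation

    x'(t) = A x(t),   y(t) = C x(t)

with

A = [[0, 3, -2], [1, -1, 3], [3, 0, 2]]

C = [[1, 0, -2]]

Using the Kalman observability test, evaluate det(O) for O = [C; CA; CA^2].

CA = [[-6, 3, -6]]
CA^2 = [[-15, -21, 9]]
Observability matrix O = [C; CA; CA^2] = [[1, 0, -2], [-6, 3, -6], [-15, -21, 9]]
Expanding along the first row, det(O) = 1·(3·9 - (-6)·(-21)) - 0·((-6)·9 - (-6)·(-15)) + (-2)·((-6)·(-21) - 3·(-15)) = 1·(-99) - 0·(-144) + (-2)·171 = -441
Since det(O) ≠ 0, rank(O) = 3 and the system is completely observable.

-441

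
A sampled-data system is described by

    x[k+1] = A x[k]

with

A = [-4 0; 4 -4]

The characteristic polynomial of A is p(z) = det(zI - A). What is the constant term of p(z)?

16

For a 2×2 matrix, det(zI - A) = z^2 - (tr A)z + det A.
tr A = -8, det A = 16.
So p(z) = z^2 + 8z + 16.
The constant term is 16.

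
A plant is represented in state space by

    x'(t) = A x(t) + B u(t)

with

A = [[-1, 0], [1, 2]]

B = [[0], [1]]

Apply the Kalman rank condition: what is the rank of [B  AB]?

1

AB = [[0], [2]]
Controllability matrix C = [B  AB] = [[0, 0], [1, 2]]
Every column of C is a scalar multiple of column 1 = [0, 1] (multipliers 1, 2), so the columns span a one-dimensional space.
C ≠ 0, hence rank(C) = 1.
rank(C) = 1 < n = 2, so the pair (A, B) is not completely controllable.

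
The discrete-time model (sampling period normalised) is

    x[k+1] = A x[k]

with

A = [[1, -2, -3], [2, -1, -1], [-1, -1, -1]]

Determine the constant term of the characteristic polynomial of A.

Expand det(zI - A) for the 3×3 matrix.
p(z) = z^3 + z^2 - z - 3.
(Check: constant term = det(-A) = (-1)^3 det A = -3; coefficient of z^2 = -tr A = 1.)
The constant term is -3.

-3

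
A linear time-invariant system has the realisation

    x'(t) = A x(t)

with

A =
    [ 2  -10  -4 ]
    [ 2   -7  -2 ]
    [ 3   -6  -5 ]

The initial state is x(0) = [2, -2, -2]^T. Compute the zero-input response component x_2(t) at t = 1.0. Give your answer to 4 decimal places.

0.2448

det(sI - A) = s^3 - (tr A)s^2 + (M11 + M22 + M33)s - det A, where Mii is the 2×2 principal minor of A obtained by deleting row i and column i.
tr A = 2 + (-7) + (-5) = -10; M11 = (-7)·(-5) - (-2)·(-6) = 35 - 12 = 23; M22 = 2·(-5) - (-4)·3 = -10 - (-12) = 2; M33 = 2·(-7) - (-10)·2 = -14 - (-20) = 6; sum of minors = 31.
det A = 2·((-7)·(-5) - (-2)·(-6)) - (-10)·(2·(-5) - (-2)·3) + (-4)·(2·(-6) - (-7)·3) = 2·23 - (-10)·(-4) + (-4)·9 = -30.
So p(s) = det(sI - A) = s^3 + 10s^2 + 31s + 30.
Rational-root test: any integer root divides 30. Testing small divisors, s = -2 works: p(-2) = -8 + 40 + (-62) + 30 = 0, so (s + 2) is a factor.
Dividing, p(s) = (s + 2)(s^2 + 8s + 15).
Factor s^2 + 8s + 15: two numbers with sum -8 and product 15 are -3 and -5, so s^2 + 8s + 15 = (s + 3)(s + 5).
Hence p(s) = (s + 2) (s + 3) (s + 5), with roots -5, -3, -2.
The eigenvalues -5, -3, -2 are distinct and real, so A is diagonalisable and x(t) = e^{At} x(0) = V diag(e^{λ_i t}) V^{-1} x(0), where the columns of V are the eigenvectors.
λ = -5: A - (-5)I = [[7, -10, -4], [2, -2, -2], [3, -6, 0]]. v must be orthogonal to every row; (row 1) × (row 2) = [12, 6, 6], so take v_1 = [2, 1, 1]^T.
λ = -3: A - (-3)I = [[5, -10, -4], [2, -4, -2], [3, -6, -2]]. v must be orthogonal to every row; (row 1) × (row 2) = [4, 2, 0], so take v_2 = [2, 1, 0]^T.
λ = -2: A - (-2)I = [[4, -10, -4], [2, -5, -2], [3, -6, -3]]. v must be orthogonal to every row; (row 1) × (row 3) = [6, 0, 6], so take v_3 = [1, 0, 1]^T.
V = [v_1 v_2 v_3] = [[2, 2, 1], [1, 1, 0], [1, 0, 1]] has det V = -1, so V^{-1} = adj(V)/det V = [[-1, 2, 1], [1, -1, -1], [1, -2, 0]].
Modal coordinates z(0) = V^{-1} x(0): (-1)·2 + 2·(-2) + 1·(-2) = -8; 1·2 + (-1)·(-2) + (-1)·(-2) = 6; 1·2 + (-2)·(-2) + 0·(-2) = 6; so z(0) = [-8, 6, 6]^T.
x_2(t) = Σ_i (v_i)_2 · z_i(0) · e^{λ_i t} (row 2 of V times the modal terms).
x_2(1.0) = 1·(-8)·e^{-5·1.0} + 1·6·e^{-3·1.0} + 0·6·e^{-2·1.0} = (-8)·0.006738 + 6·0.049787 + 0·0.135335 = 0.2448.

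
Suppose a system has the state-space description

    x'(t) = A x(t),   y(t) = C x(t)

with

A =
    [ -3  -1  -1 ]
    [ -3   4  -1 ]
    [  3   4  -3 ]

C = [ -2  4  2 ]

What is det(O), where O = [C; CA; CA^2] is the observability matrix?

7520

CA = [[0, 26, -8]]
CA^2 = [[-102, 72, -2]]
Observability matrix O = [C; CA; CA^2] = [[-2, 4, 2], [0, 26, -8], [-102, 72, -2]]
Expanding along the first row, det(O) = (-2)·(26·(-2) - (-8)·72) - 4·(0·(-2) - (-8)·(-102)) + 2·(0·72 - 26·(-102)) = (-2)·524 - 4·(-816) + 2·2652 = 7520
Since det(O) ≠ 0, rank(O) = 3 and the system is completely observable.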